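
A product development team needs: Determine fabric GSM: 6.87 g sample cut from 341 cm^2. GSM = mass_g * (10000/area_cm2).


Formula: GSM = mass_g / area_m2
Step 1: Convert area: 341 cm^2 = 341 / 10000 = 0.0341 m^2
Step 2: GSM = 6.87 g / 0.0341 m^2 = 201.5 g/m^2

201.5 g/m^2


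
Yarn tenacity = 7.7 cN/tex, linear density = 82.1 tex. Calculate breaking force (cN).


Formula: Breaking force = Tenacity * Linear density
F = 7.7 cN/tex * 82.1 tex
F = 632.17 cN

632.17 cN


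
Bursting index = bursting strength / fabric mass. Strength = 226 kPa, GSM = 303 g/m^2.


Formula: Bursting Index = Bursting Strength / Fabric GSM
BI = 226 kPa / 303 g/m^2
BI = 0.746 kPa/(g/m^2)

0.746 kPa/(g/m^2)


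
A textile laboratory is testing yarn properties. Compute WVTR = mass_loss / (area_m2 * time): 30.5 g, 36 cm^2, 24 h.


Formula: WVTR = mass_loss / (area * time)
Step 1: Convert area: 36 cm^2 = 0.0036 m^2
Step 2: WVTR = 30.5 g / (0.0036 m^2 * 24 h)
Step 3: WVTR = 30.5 / 0.0864 = 353.0 g/m^2/h

353.0 g/m^2/h


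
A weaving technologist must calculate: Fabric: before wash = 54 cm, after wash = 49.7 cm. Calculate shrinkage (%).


Formula: Shrinkage% = ((L_before - L_after) / L_before) * 100
Step 1: Shrinkage = 54 - 49.7 = 4.3 cm
Step 2: Shrinkage% = (4.3 / 54) * 100
Step 3: Shrinkage% = 0.07963 * 100 = 7.963% ≈ 8.0%

8.0%


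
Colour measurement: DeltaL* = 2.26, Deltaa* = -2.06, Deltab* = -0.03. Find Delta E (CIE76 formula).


Formula: Delta E = sqrt(dL*^2 + da*^2 + db*^2)
Step 1: dL*^2 = 2.26^2 = 5.1076
Step 2: da*^2 = (-2.06)^2 = 4.2436
Step 3: db*^2 = (-0.03)^2 = 0.0009
Step 4: Sum = 5.1076 + 4.2436 + 0.0009 = 9.3521
Step 5: Delta E = sqrt(9.3521) = 3.06

3.06 Delta E


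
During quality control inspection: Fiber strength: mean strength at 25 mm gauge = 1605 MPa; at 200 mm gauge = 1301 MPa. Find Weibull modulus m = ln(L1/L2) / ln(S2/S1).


Formula: m = ln(L1/L2) / ln(S2/S1)
Step 1: ln(L1/L2) = ln(25/200) = -2.07944
Step 2: S2/S1 = 1301/1605 = 0.81059
Step 3: ln(S2/S1) = ln(0.81059) = -0.20999
Step 4: m = -2.07944 / -0.20999 = 9.90

9.90 (Weibull m)


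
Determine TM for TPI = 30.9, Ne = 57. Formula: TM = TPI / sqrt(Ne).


Formula: TM = TPI / sqrt(Ne)
Step 1: sqrt(Ne) = sqrt(57) = 7.5498
Step 2: TM = 30.9 / 7.5498 = 4.09

4.09 TM


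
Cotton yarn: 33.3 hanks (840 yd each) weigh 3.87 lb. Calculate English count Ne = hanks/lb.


Formula: Ne = hanks / mass_lb
Substituting: Ne = 33.3 / 3.87
Ne = 8.6

8.6 Ne


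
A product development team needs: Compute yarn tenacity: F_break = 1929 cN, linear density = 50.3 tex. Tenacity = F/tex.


Formula: Tenacity = Breaking force / Linear density
Tenacity = 1929 cN / 50.3 tex
Tenacity = 38.35 cN/tex

38.35 cN/tex


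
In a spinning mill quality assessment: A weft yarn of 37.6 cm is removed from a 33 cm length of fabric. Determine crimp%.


Formula: Crimp% = ((L_yarn - L_fabric) / L_fabric) * 100
Step 1: Extension = 37.6 - 33 = 4.6 cm
Step 2: Crimp% = (4.6 / 33) * 100
Step 3: Crimp% = 0.139394 * 100 = 13.9394% ≈ 13.9%

13.9%


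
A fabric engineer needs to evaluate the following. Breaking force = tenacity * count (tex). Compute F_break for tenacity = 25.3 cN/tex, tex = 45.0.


Formula: Breaking force = Tenacity * Linear density
F = 25.3 cN/tex * 45.0 tex
F = 1138.50 cN

1138.50 cN


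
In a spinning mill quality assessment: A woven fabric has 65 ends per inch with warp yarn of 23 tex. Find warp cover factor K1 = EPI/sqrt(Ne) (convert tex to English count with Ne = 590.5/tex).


Formula: K1 = EPI / sqrt(Ne), with Ne = 590.5 / tex_warp
Step 1: Ne = 590.5 / 23 = 25.674
Step 2: sqrt(Ne) = sqrt(25.674) = 5.067
Step 3: K1 = 65 / 5.067 = 12.8

12.8


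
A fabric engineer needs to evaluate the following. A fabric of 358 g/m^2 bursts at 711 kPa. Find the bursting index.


Formula: Bursting Index = Bursting Strength / Fabric GSM
BI = 711 kPa / 358 g/m^2
BI = 1.986 kPa/(g/m^2)

1.986 kPa/(g/m^2)


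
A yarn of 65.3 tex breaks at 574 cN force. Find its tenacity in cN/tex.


Formula: Tenacity = Breaking force / Linear density
Tenacity = 574 cN / 65.3 tex
Tenacity = 8.79 cN/tex

8.79 cN/tex


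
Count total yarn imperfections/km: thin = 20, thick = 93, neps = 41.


Formula: Total = thin places + thick places + neps
Total = 20 + 93 + 41
Total = 154 imperfections/km

154 imperfections/km


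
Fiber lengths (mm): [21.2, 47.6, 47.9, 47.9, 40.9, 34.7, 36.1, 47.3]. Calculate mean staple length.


Formula: Mean = sum of lengths / count
Sum = 21.2 + 47.6 + 47.9 + 47.9 + 40.9 + 34.7 + 36.1 + 47.3
Sum = 323.6 mm
Mean = 323.6 / 8 = 40.45 mm

40.45 mm


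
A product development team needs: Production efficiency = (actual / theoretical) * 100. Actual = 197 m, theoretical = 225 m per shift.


Formula: Efficiency% = (Actual output / Theoretical output) * 100
Efficiency% = (197 / 225) * 100
Efficiency% = 0.875556 * 100 = 87.5556% ≈ 87.6%

87.6%


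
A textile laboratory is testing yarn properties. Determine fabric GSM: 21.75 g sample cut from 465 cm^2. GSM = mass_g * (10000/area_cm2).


Formula: GSM = mass_g / area_m2
Step 1: Convert area: 465 cm^2 = 465 / 10000 = 0.0465 m^2
Step 2: GSM = 21.75 g / 0.0465 m^2 = 467.7 g/m^2

467.7 g/m^2


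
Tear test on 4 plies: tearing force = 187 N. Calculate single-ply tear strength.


Formula: Per-ply strength = Total force / Number of plies
Per-ply = 187 N / 4
Per-ply = 46.75 N

46.75 N


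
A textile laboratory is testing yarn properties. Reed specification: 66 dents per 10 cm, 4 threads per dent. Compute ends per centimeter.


Formula: EPC = (dents per 10 cm * ends per dent) / 10
Step 1: Total ends per 10 cm = 66 * 4 = 264
Step 2: EPC = 264 / 10 = 26.4 ends/cm

26.4 ends/cm


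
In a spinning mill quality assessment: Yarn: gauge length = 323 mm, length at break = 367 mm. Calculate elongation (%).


Formula: Elongation (%) = ((L_break - L0) / L0) * 100
Step 1: Extension = 367 - 323 = 44 mm
Step 2: Elongation = (44 / 323) * 100
Step 3: Elongation = 0.136223 * 100 = 13.6223% ≈ 13.6%

13.6%


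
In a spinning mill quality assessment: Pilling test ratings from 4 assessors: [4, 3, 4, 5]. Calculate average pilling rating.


Formula: Mean = sum / count
Sum = 4 + 3 + 4 + 5 = 16
Mean = 16 / 4 = 4.0

4.0


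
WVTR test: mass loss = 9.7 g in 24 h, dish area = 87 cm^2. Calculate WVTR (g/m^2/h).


Formula: WVTR = mass_loss / (area * time)
Step 1: Convert area: 87 cm^2 = 0.0087 m^2
Step 2: WVTR = 9.7 g / (0.0087 m^2 * 24 h)
Step 3: WVTR = 9.7 / 0.2088 = 46.5 g/m^2/h

46.5 g/m^2/h


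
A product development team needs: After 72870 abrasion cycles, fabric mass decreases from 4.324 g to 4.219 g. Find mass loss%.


Formula: Mass loss% = ((m_before - m_after) / m_before) * 100
Step 1: Mass loss = 4.324 - 4.219 = 0.105 g
Step 2: Ratio = 0.105 / 4.324 = 0.0242831
Step 3: Mass loss% = 0.0242831 * 100 = 2.42831% ≈ 2.43%

2.43%


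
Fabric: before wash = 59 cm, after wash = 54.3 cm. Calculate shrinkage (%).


Formula: Shrinkage% = ((L_before - L_after) / L_before) * 100
Step 1: Shrinkage = 59 - 54.3 = 4.7 cm
Step 2: Shrinkage% = (4.7 / 59) * 100
Step 3: Shrinkage% = 0.079661 * 100 = 7.9661% ≈ 8.0%

8.0%


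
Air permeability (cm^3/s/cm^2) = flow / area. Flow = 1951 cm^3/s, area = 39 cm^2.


Formula: Air Permeability = Airflow / Test Area
AP = 1951 cm^3/s / 39 cm^2
AP = 50.0 cm^3/s/cm^2

50.0 cm^3/s/cm^2


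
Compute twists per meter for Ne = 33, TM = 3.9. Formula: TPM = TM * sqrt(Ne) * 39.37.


Formula: TPM = TM * sqrt(Ne) * 39.37
Step 1: sqrt(Ne) = sqrt(33) = 5.7446
Step 2: TM * sqrt(Ne) = 3.9 * 5.7446 = 22.4039
Step 3: TPM = 22.4039 * 39.37 = 882 twists/m

882 twists/m


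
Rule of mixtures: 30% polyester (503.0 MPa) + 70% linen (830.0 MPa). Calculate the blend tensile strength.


Formula: Blend property = (fraction_A * property_A) + (fraction_B * property_B)
Step 1: Contribution A = 30/100 * 503.0 MPa = 150.9 MPa
Step 2: Contribution B = 70/100 * 830.0 MPa = 581.0 MPa
Step 3: Blend tensile strength = 150.9 + 581.0 = 731.9 MPa

731.9 MPa


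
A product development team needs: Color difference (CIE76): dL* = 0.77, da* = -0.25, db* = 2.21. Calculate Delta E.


Formula: Delta E = sqrt(dL*^2 + da*^2 + db*^2)
Step 1: dL*^2 = 0.77^2 = 0.5929
Step 2: da*^2 = (-0.25)^2 = 0.0625
Step 3: db*^2 = 2.21^2 = 4.8841
Step 4: Sum = 0.5929 + 0.0625 + 4.8841 = 5.5395
Step 5: Delta E = sqrt(5.5395) = 2.35

2.35 Delta E


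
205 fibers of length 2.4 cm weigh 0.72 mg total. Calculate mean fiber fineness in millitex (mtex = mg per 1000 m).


Formula: fineness (mtex) = mass (mg) / total length (km) = (mass_mg / total_length_m) * 1000
Step 1: Convert fiber length: 2.4 cm = 0.024 m
Step 2: Total fiber length = 205 * 0.024 = 4.92 m
Step 3: Linear density = 0.72 mg / 4.92 m = 0.1463 mg/m
Step 4: fineness = 0.1463 * 1000 = 146.3 mtex

146.3 mtex


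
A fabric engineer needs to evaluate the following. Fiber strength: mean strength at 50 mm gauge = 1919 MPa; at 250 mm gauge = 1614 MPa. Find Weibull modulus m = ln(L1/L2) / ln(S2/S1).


Formula: m = ln(L1/L2) / ln(S2/S1)
Step 1: ln(L1/L2) = ln(50/250) = -1.60944
Step 2: S2/S1 = 1614/1919 = 0.84106
Step 3: ln(S2/S1) = ln(0.84106) = -0.17309
Step 4: m = -1.60944 / -0.17309 = 9.30

9.30 (Weibull m)


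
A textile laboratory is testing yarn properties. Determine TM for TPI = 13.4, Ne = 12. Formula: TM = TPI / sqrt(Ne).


Formula: TM = TPI / sqrt(Ne)
Step 1: sqrt(Ne) = sqrt(12) = 3.4641
Step 2: TM = 13.4 / 3.4641 = 3.87

3.87 TM


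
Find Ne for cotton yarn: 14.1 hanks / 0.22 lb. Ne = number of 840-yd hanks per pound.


Formula: Ne = hanks / mass_lb
Substituting: Ne = 14.1 / 0.22
Ne = 64.1

64.1 Ne


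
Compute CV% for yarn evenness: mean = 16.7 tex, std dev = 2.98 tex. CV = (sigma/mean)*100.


Formula: CV% = (standard deviation / mean) * 100
Step 1: Ratio = 2.98 / 16.7 = 0.178443
Step 2: CV% = 0.178443 * 100 = 17.8443% ≈ 17.8%

17.8%


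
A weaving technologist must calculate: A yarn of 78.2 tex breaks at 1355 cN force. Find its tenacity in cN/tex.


Formula: Tenacity = Breaking force / Linear density
Tenacity = 1355 cN / 78.2 tex
Tenacity = 17.33 cN/tex

17.33 cN/tex


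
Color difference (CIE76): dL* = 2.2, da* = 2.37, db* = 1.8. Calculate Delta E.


Formula: Delta E = sqrt(dL*^2 + da*^2 + db*^2)
Step 1: dL*^2 = 2.2^2 = 4.84
Step 2: da*^2 = 2.37^2 = 5.6169
Step 3: db*^2 = 1.8^2 = 3.24
Step 4: Sum = 4.84 + 5.6169 + 3.24 = 13.6969
Step 5: Delta E = sqrt(13.6969) = 3.7

3.7 Delta E


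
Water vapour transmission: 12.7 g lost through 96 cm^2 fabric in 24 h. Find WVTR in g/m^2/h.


Formula: WVTR = mass_loss / (area * time)
Step 1: Convert area: 96 cm^2 = 0.0096 m^2
Step 2: WVTR = 12.7 g / (0.0096 m^2 * 24 h)
Step 3: WVTR = 12.7 / 0.2304 = 55.1 g/m^2/h

55.1 g/m^2/h


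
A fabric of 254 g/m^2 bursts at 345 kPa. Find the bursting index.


Formula: Bursting Index = Bursting Strength / Fabric GSM
BI = 345 kPa / 254 g/m^2
BI = 1.358 kPa/(g/m^2)

1.358 kPa/(g/m^2)


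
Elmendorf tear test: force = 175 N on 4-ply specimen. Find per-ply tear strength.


Formula: Per-ply strength = Total force / Number of plies
Per-ply = 175 N / 4
Per-ply = 43.75 N

43.75 N


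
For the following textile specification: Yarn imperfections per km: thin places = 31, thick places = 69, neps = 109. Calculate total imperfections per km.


Formula: Total = thin places + thick places + neps
Total = 31 + 69 + 109
Total = 209 imperfections/km

209 imperfections/km


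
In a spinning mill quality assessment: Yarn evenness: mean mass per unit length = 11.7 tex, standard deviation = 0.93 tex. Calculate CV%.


Formula: CV% = (standard deviation / mean) * 100
Step 1: Ratio = 0.93 / 11.7 = 0.079487
Step 2: CV% = 0.079487 * 100 = 7.9487% ≈ 7.9%

7.9%


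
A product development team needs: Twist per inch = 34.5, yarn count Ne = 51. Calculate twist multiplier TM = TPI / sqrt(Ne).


Formula: TM = TPI / sqrt(Ne)
Step 1: sqrt(Ne) = sqrt(51) = 7.1414
Step 2: TM = 34.5 / 7.1414 = 4.83

4.83 TM


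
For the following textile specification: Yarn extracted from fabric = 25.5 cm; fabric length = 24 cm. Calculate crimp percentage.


Formula: Crimp% = ((L_yarn - L_fabric) / L_fabric) * 100
Step 1: Extension = 25.5 - 24 = 1.5 cm
Step 2: Crimp% = (1.5 / 24) * 100
Step 3: Crimp% = 0.0625 * 100 = 6.25% ≈ 6.3%

6.3%


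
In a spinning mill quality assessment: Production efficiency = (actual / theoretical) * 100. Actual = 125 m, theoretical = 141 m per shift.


Formula: Efficiency% = (Actual output / Theoretical output) * 100
Efficiency% = (125 / 141) * 100
Efficiency% = 0.886525 * 100 = 88.6525% ≈ 88.7%

88.7%


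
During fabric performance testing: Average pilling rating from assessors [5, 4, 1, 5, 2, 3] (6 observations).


Formula: Mean = sum / count
Sum = 5 + 4 + 1 + 5 + 2 + 3 = 20
Mean = 20 / 6 = 3.3

3.3


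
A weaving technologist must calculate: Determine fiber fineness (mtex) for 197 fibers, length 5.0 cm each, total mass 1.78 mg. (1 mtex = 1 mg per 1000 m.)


Formula: fineness (mtex) = mass (mg) / total length (km) = (mass_mg / total_length_m) * 1000
Step 1: Convert fiber length: 5.0 cm = 0.05 m
Step 2: Total fiber length = 197 * 0.05 = 9.85 m
Step 3: Linear density = 1.78 mg / 9.85 m = 0.1807 mg/m
Step 4: fineness = 0.1807 * 1000 = 180.7 mtex

180.7 mtex


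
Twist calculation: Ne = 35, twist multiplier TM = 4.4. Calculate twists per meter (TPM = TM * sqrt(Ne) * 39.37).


Formula: TPM = TM * sqrt(Ne) * 39.37
Step 1: sqrt(Ne) = sqrt(35) = 5.9161
Step 2: TM * sqrt(Ne) = 4.4 * 5.9161 = 26.0308
Step 3: TPM = 26.0308 * 39.37 = 1025 twists/m

1025 twists/m


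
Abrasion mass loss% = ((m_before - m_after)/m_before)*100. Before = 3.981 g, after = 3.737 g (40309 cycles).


Formula: Mass loss% = ((m_before - m_after) / m_before) * 100
Step 1: Mass loss = 3.981 - 3.737 = 0.244 g
Step 2: Ratio = 0.244 / 3.981 = 0.0612911
Step 3: Mass loss% = 0.0612911 * 100 = 6.12911% ≈ 6.13%

6.13%


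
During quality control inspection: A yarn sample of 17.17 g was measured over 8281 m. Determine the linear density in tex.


Formula: Tex = (mass_g / length_m) * 1000
Substituting: Tex = (17.17 / 8281) * 1000
Intermediate: 17.17 / 8281 = 0.00207342 g/m
Tex = 0.00207342 * 1000 = 2.07 tex

2.07 tex


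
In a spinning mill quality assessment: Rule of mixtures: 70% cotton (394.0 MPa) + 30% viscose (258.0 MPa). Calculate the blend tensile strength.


Formula: Blend property = (fraction_A * property_A) + (fraction_B * property_B)
Step 1: Contribution A = 70/100 * 394.0 MPa = 275.8 MPa
Step 2: Contribution B = 30/100 * 258.0 MPa = 77.4 MPa
Step 3: Blend tensile strength = 275.8 + 77.4 = 353.2 MPa

353.2 MPa


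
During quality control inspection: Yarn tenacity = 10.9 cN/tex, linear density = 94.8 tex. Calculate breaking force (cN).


Formula: Breaking force = Tenacity * Linear density
F = 10.9 cN/tex * 94.8 tex
F = 1033.32 cN

1033.32 cN


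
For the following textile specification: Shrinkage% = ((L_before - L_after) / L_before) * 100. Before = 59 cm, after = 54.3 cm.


Formula: Shrinkage% = ((L_before - L_after) / L_before) * 100
Step 1: Shrinkage = 59 - 54.3 = 4.7 cm
Step 2: Shrinkage% = (4.7 / 59) * 100
Step 3: Shrinkage% = 0.079661 * 100 = 7.9661% ≈ 8.0%

8.0%


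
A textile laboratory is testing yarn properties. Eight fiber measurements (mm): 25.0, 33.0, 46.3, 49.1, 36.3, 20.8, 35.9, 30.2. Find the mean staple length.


Formula: Mean = sum of lengths / count
Sum = 25.0 + 33.0 + 46.3 + 49.1 + 36.3 + 20.8 + 35.9 + 30.2
Sum = 276.6 mm
Mean = 276.6 / 8 = 34.58 mm

34.58 mm


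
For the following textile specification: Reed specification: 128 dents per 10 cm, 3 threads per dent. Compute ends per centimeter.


Formula: EPC = (dents per 10 cm * ends per dent) / 10
Step 1: Total ends per 10 cm = 128 * 3 = 384
Step 2: EPC = 384 / 10 = 38.4 ends/cm

38.4 ends/cm


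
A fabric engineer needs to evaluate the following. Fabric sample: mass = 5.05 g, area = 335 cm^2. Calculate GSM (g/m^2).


Formula: GSM = mass_g / area_m2
Step 1: Convert area: 335 cm^2 = 335 / 10000 = 0.0335 m^2
Step 2: GSM = 5.05 g / 0.0335 m^2 = 150.7 g/m^2

150.7 g/m^2


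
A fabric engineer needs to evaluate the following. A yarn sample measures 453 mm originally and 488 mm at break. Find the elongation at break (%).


Formula: Elongation (%) = ((L_break - L0) / L0) * 100
Step 1: Extension = 488 - 453 = 35 mm
Step 2: Elongation = (35 / 453) * 100
Step 3: Elongation = 0.077263 * 100 = 7.7263% ≈ 7.7%

7.7%


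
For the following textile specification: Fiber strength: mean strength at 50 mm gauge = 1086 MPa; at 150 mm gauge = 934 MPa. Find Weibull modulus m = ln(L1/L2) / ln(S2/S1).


Formula: m = ln(L1/L2) / ln(S2/S1)
Step 1: ln(L1/L2) = ln(50/150) = -1.09861
Step 2: S2/S1 = 934/1086 = 0.86004
Step 3: ln(S2/S1) = ln(0.86004) = -0.15078
Step 4: m = -1.09861 / -0.15078 = 7.29

7.29 (Weibull m)


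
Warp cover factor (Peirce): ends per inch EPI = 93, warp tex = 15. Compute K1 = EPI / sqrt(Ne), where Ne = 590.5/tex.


Formula: K1 = EPI / sqrt(Ne), with Ne = 590.5 / tex_warp
Step 1: Ne = 590.5 / 15 = 39.367
Step 2: sqrt(Ne) = sqrt(39.367) = 6.2743
Step 3: K1 = 93 / 6.2743 = 14.8

14.8


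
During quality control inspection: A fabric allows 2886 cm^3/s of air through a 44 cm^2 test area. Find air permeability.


Formula: Air Permeability = Airflow / Test Area
AP = 2886 cm^3/s / 44 cm^2
AP = 65.6 cm^3/s/cm^2

65.6 cm^3/s/cm^2


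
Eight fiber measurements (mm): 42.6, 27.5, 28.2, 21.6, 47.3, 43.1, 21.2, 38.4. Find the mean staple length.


Formula: Mean = sum of lengths / count
Sum = 42.6 + 27.5 + 28.2 + 21.6 + 47.3 + 43.1 + 21.2 + 38.4
Sum = 269.9 mm
Mean = 269.9 / 8 = 33.74 mm

33.74 mm


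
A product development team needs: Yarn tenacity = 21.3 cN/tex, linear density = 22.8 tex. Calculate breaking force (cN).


Formula: Breaking force = Tenacity * Linear density
F = 21.3 cN/tex * 22.8 tex
F = 485.64 cN

485.64 cN


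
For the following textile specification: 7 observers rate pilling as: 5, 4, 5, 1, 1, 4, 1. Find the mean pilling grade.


Formula: Mean = sum / count
Sum = 5 + 4 + 5 + 1 + 1 + 4 + 1 = 21
Mean = 21 / 7 = 3.0

3.0


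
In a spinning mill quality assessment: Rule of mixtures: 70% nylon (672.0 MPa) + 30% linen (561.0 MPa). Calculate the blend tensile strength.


Formula: Blend property = (fraction_A * property_A) + (fraction_B * property_B)
Step 1: Contribution A = 70/100 * 672.0 MPa = 470.4 MPa
Step 2: Contribution B = 30/100 * 561.0 MPa = 168.3 MPa
Step 3: Blend tensile strength = 470.4 + 168.3 = 638.7 MPa

638.7 MPa


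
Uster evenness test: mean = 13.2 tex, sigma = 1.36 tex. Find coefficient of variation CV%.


Formula: CV% = (standard deviation / mean) * 100
Step 1: Ratio = 1.36 / 13.2 = 0.10303
Step 2: CV% = 0.10303 * 100 = 10.303% ≈ 10.3%

10.3%


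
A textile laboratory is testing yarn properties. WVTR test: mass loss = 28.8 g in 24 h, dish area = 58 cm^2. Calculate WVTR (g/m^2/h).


Formula: WVTR = mass_loss / (area * time)
Step 1: Convert area: 58 cm^2 = 0.0058 m^2
Step 2: WVTR = 28.8 g / (0.0058 m^2 * 24 h)
Step 3: WVTR = 28.8 / 0.1392 = 206.9 g/m^2/h

206.9 g/m^2/h


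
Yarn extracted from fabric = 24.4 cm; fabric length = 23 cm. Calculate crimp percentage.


Formula: Crimp% = ((L_yarn - L_fabric) / L_fabric) * 100
Step 1: Extension = 24.4 - 23 = 1.4 cm
Step 2: Crimp% = (1.4 / 23) * 100
Step 3: Crimp% = 0.06087 * 100 = 6.087% ≈ 6.1%

6.1%


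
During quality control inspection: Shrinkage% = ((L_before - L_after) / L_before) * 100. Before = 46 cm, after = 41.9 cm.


Formula: Shrinkage% = ((L_before - L_after) / L_before) * 100
Step 1: Shrinkage = 46 - 41.9 = 4.1 cm
Step 2: Shrinkage% = (4.1 / 46) * 100
Step 3: Shrinkage% = 0.08913 * 100 = 8.913% ≈ 8.9%

8.9%


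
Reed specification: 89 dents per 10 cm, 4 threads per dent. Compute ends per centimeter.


Formula: EPC = (dents per 10 cm * ends per dent) / 10
Step 1: Total ends per 10 cm = 89 * 4 = 356
Step 2: EPC = 356 / 10 = 35.6 ends/cm

35.6 ends/cm


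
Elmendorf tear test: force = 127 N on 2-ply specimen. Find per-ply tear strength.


Formula: Per-ply strength = Total force / Number of plies
Per-ply = 127 N / 2
Per-ply = 63.5 N

63.5 N


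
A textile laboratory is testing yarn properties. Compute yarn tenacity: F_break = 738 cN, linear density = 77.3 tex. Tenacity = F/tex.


Formula: Tenacity = Breaking force / Linear density
Tenacity = 738 cN / 77.3 tex
Tenacity = 9.55 cN/tex

9.55 cN/tex


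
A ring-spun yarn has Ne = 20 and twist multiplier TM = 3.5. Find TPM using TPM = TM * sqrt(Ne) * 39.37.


Formula: TPM = TM * sqrt(Ne) * 39.37
Step 1: sqrt(Ne) = sqrt(20) = 4.4721
Step 2: TM * sqrt(Ne) = 3.5 * 4.4721 = 15.6524
Step 3: TPM = 15.6524 * 39.37 = 616 twists/m

616 twists/m


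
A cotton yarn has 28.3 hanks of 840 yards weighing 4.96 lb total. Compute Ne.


Formula: Ne = hanks / mass_lb
Substituting: Ne = 28.3 / 4.96
Ne = 5.7

5.7 Ne


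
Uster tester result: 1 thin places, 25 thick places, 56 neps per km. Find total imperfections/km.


Formula: Total = thin places + thick places + neps
Total = 1 + 25 + 56
Total = 82 imperfections/km

82 imperfections/km


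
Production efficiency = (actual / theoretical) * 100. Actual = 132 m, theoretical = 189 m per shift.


Formula: Efficiency% = (Actual output / Theoretical output) * 100
Efficiency% = (132 / 189) * 100
Efficiency% = 0.698413 * 100 = 69.8413% ≈ 69.8%

69.8%


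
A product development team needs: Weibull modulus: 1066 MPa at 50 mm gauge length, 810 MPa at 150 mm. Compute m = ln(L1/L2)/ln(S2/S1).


Formula: m = ln(L1/L2) / ln(S2/S1)
Step 1: ln(L1/L2) = ln(50/150) = -1.09861
Step 2: S2/S1 = 810/1066 = 0.75985
Step 3: ln(S2/S1) = ln(0.75985) = -0.27463
Step 4: m = -1.09861 / -0.27463 = 4.00

4.00 (Weibull m)


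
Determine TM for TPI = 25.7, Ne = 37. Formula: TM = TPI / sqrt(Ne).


Formula: TM = TPI / sqrt(Ne)
Step 1: sqrt(Ne) = sqrt(37) = 6.0828
Step 2: TM = 25.7 / 6.0828 = 4.23

4.23 TM


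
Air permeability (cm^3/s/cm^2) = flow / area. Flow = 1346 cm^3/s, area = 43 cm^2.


Formula: Air Permeability = Airflow / Test Area
AP = 1346 cm^3/s / 43 cm^2
AP = 31.3 cm^3/s/cm^2

31.3 cm^3/s/cm^2


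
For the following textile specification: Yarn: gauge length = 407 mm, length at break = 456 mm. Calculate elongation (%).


Formula: Elongation (%) = ((L_break - L0) / L0) * 100
Step 1: Extension = 456 - 407 = 49 mm
Step 2: Elongation = (49 / 407) * 100
Step 3: Elongation = 0.120393 * 100 = 12.0393% ≈ 12.0%

12.0%


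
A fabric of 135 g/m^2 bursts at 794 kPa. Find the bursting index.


Formula: Bursting Index = Bursting Strength / Fabric GSM
BI = 794 kPa / 135 g/m^2
BI = 5.881 kPa/(g/m^2)

5.881 kPa/(g/m^2)


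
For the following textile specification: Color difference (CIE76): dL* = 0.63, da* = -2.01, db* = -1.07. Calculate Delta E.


Formula: Delta E = sqrt(dL*^2 + da*^2 + db*^2)
Step 1: dL*^2 = 0.63^2 = 0.3969
Step 2: da*^2 = (-2.01)^2 = 4.0401
Step 3: db*^2 = (-1.07)^2 = 1.1449
Step 4: Sum = 0.3969 + 4.0401 + 1.1449 = 5.5819
Step 5: Delta E = sqrt(5.5819) = 2.36

2.36 Delta E


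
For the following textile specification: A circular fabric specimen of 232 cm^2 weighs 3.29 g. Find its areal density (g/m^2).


Formula: GSM = mass_g / area_m2
Step 1: Convert area: 232 cm^2 = 232 / 10000 = 0.0232 m^2
Step 2: GSM = 3.29 g / 0.0232 m^2 = 141.8 g/m^2

141.8 g/m^2


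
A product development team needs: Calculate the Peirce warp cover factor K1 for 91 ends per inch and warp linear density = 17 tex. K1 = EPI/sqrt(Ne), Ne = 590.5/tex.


Formula: K1 = EPI / sqrt(Ne), with Ne = 590.5 / tex_warp
Step 1: Ne = 590.5 / 17 = 34.735
Step 2: sqrt(Ne) = sqrt(34.735) = 5.8936
Step 3: K1 = 91 / 5.8936 = 15.4

15.4


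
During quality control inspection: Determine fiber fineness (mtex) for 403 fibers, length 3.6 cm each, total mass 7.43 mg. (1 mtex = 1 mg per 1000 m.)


Formula: fineness (mtex) = mass (mg) / total length (km) = (mass_mg / total_length_m) * 1000
Step 1: Convert fiber length: 3.6 cm = 0.036 m
Step 2: Total fiber length = 403 * 0.036 = 14.508 m
Step 3: Linear density = 7.43 mg / 14.508 m = 0.5121 mg/m
Step 4: fineness = 0.5121 * 1000 = 512.1 mtex

512.1 mtex


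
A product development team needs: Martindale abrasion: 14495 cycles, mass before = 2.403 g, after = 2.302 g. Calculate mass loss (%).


Formula: Mass loss% = ((m_before - m_after) / m_before) * 100
Step 1: Mass loss = 2.403 - 2.302 = 0.101 g
Step 2: Ratio = 0.101 / 2.403 = 0.0420308
Step 3: Mass loss% = 0.0420308 * 100 = 4.20308% ≈ 4.20%

4.20%


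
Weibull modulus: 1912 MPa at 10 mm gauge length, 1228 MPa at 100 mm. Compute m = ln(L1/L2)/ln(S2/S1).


Formula: m = ln(L1/L2) / ln(S2/S1)
Step 1: ln(L1/L2) = ln(10/100) = -2.30259
Step 2: S2/S1 = 1228/1912 = 0.64226
Step 3: ln(S2/S1) = ln(0.64226) = -0.44276
Step 4: m = -2.30259 / -0.44276 = 5.20

5.20 (Weibull m)


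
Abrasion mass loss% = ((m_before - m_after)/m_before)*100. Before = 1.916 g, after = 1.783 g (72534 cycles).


Formula: Mass loss% = ((m_before - m_after) / m_before) * 100
Step 1: Mass loss = 1.916 - 1.783 = 0.133 g
Step 2: Ratio = 0.133 / 1.916 = 0.0694154
Step 3: Mass loss% = 0.0694154 * 100 = 6.94154% ≈ 6.94%

6.94%


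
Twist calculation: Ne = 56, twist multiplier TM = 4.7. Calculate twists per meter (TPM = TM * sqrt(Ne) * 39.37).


Formula: TPM = TM * sqrt(Ne) * 39.37
Step 1: sqrt(Ne) = sqrt(56) = 7.4833
Step 2: TM * sqrt(Ne) = 4.7 * 7.4833 = 35.1715
Step 3: TPM = 35.1715 * 39.37 = 1385 twists/m

1385 twists/m


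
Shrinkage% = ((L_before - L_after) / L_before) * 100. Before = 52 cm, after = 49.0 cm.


Formula: Shrinkage% = ((L_before - L_after) / L_before) * 100
Step 1: Shrinkage = 52 - 49.0 = 3.0 cm
Step 2: Shrinkage% = (3.0 / 52) * 100
Step 3: Shrinkage% = 0.057692 * 100 = 5.7692% ≈ 5.8%

5.8%


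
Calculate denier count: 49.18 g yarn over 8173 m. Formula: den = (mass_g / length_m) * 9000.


Formula: den = (mass_g / length_m) * 9000
Substituting: den = (49.18 / 8173) * 9000
Intermediate: 49.18 / 8173 = 0.00601737 g/m
den = 0.00601737 * 9000 = 54.2 denier

54.2 denier


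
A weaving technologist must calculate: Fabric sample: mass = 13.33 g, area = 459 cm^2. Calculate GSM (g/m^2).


Formula: GSM = mass_g / area_m2
Step 1: Convert area: 459 cm^2 = 459 / 10000 = 0.0459 m^2
Step 2: GSM = 13.33 g / 0.0459 m^2 = 290.4 g/m^2

290.4 g/m^2


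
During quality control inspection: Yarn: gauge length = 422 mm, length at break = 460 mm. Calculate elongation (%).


Formula: Elongation (%) = ((L_break - L0) / L0) * 100
Step 1: Extension = 460 - 422 = 38 mm
Step 2: Elongation = (38 / 422) * 100
Step 3: Elongation = 0.090047 * 100 = 9.0047% ≈ 9.0%

9.0%


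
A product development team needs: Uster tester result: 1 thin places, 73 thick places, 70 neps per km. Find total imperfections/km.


Formula: Total = thin places + thick places + neps
Total = 1 + 73 + 70
Total = 144 imperfections/km

144 imperfections/km


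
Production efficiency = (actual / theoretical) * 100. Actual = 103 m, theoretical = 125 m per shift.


Formula: Efficiency% = (Actual output / Theoretical output) * 100
Efficiency% = (103 / 125) * 100
Efficiency% = 0.824 * 100 = 82.4%

82.4%


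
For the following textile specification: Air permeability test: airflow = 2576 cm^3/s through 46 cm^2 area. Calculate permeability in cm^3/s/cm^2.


Formula: Air Permeability = Airflow / Test Area
AP = 2576 cm^3/s / 46 cm^2
AP = 56.0 cm^3/s/cm^2

56.0 cm^3/s/cm^2


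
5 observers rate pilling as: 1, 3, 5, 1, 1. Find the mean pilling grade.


Formula: Mean = sum / count
Sum = 1 + 3 + 5 + 1 + 1 = 11
Mean = 11 / 5 = 2.2

2.2


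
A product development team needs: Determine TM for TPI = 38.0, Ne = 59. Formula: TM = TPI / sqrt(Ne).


Formula: TM = TPI / sqrt(Ne)
Step 1: sqrt(Ne) = sqrt(59) = 7.6811
Step 2: TM = 38.0 / 7.6811 = 4.95

4.95 TM


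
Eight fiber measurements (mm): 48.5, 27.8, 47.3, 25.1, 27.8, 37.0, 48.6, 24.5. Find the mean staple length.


Formula: Mean = sum of lengths / count
Sum = 48.5 + 27.8 + 47.3 + 25.1 + 27.8 + 37.0 + 48.6 + 24.5
Sum = 286.6 mm
Mean = 286.6 / 8 = 35.83 mm

35.83 mm


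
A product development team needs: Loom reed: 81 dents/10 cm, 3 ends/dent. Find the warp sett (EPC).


Formula: EPC = (dents per 10 cm * ends per dent) / 10
Step 1: Total ends per 10 cm = 81 * 3 = 243
Step 2: EPC = 243 / 10 = 24.3 ends/cm

24.3 ends/cm


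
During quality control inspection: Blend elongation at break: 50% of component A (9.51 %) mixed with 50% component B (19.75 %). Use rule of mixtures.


Formula: Blend property = (fraction_A * property_A) + (fraction_B * property_B)
Step 1: Contribution A = 50/100 * 9.51 % = 4.755 %
Step 2: Contribution B = 50/100 * 19.75 % = 9.875 %
Step 3: Blend elongation at break = 4.755 + 9.875 = 14.63 %

14.63 %


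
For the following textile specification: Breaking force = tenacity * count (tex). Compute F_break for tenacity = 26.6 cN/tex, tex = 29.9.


Formula: Breaking force = Tenacity * Linear density
F = 26.6 cN/tex * 29.9 tex
F = 795.34 cN

795.34 cN


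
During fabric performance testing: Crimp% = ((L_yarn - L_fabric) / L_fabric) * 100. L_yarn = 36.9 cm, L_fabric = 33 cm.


Formula: Crimp% = ((L_yarn - L_fabric) / L_fabric) * 100
Step 1: Extension = 36.9 - 33 = 3.9 cm
Step 2: Crimp% = (3.9 / 33) * 100
Step 3: Crimp% = 0.118182 * 100 = 11.8182% ≈ 11.8%

11.8%


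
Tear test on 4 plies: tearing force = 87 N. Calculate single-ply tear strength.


Formula: Per-ply strength = Total force / Number of plies
Per-ply = 87 N / 4
Per-ply = 21.75 N

21.75 N


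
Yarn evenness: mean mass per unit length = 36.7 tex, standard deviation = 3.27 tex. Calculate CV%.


Formula: CV% = (standard deviation / mean) * 100
Step 1: Ratio = 3.27 / 36.7 = 0.089101
Step 2: CV% = 0.089101 * 100 = 8.9101% ≈ 8.9%

8.9%


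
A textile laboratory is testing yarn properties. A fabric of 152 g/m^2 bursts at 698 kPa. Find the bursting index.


Formula: Bursting Index = Bursting Strength / Fabric GSM
BI = 698 kPa / 152 g/m^2
BI = 4.592 kPa/(g/m^2)

4.592 kPa/(g/m^2)


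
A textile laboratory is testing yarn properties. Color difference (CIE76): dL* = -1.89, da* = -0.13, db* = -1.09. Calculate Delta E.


Formula: Delta E = sqrt(dL*^2 + da*^2 + db*^2)
Step 1: dL*^2 = (-1.89)^2 = 3.5721
Step 2: da*^2 = (-0.13)^2 = 0.0169
Step 3: db*^2 = (-1.09)^2 = 1.1881
Step 4: Sum = 3.5721 + 0.0169 + 1.1881 = 4.7771
Step 5: Delta E = sqrt(4.7771) = 2.19

2.19 Delta E


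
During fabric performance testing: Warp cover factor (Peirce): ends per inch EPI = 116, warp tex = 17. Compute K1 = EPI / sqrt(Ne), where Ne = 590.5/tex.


Formula: K1 = EPI / sqrt(Ne), with Ne = 590.5 / tex_warp
Step 1: Ne = 590.5 / 17 = 34.735
Step 2: sqrt(Ne) = sqrt(34.735) = 5.8936
Step 3: K1 = 116 / 5.8936 = 19.7

19.7


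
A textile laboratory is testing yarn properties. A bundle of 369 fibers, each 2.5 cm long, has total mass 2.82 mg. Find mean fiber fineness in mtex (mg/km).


Formula: fineness (mtex) = mass (mg) / total length (km) = (mass_mg / total_length_m) * 1000
Step 1: Convert fiber length: 2.5 cm = 0.025 m
Step 2: Total fiber length = 369 * 0.025 = 9.225 m
Step 3: Linear density = 2.82 mg / 9.225 m = 0.3057 mg/m
Step 4: fineness = 0.3057 * 1000 = 305.7 mtex

305.7 mtex


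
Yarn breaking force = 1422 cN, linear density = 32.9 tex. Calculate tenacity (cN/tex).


Formula: Tenacity = Breaking force / Linear density
Tenacity = 1422 cN / 32.9 tex
Tenacity = 43.22 cN/tex

43.22 cN/tex


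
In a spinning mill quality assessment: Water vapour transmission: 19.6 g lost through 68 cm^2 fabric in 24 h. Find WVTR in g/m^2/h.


Formula: WVTR = mass_loss / (area * time)
Step 1: Convert area: 68 cm^2 = 0.0068 m^2
Step 2: WVTR = 19.6 g / (0.0068 m^2 * 24 h)
Step 3: WVTR = 19.6 / 0.1632 = 120.1 g/m^2/h

120.1 g/m^2/h


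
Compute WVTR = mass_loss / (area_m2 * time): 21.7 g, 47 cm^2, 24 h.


Formula: WVTR = mass_loss / (area * time)
Step 1: Convert area: 47 cm^2 = 0.0047 m^2
Step 2: WVTR = 21.7 g / (0.0047 m^2 * 24 h)
Step 3: WVTR = 21.7 / 0.1128 = 192.4 g/m^2/h

192.4 g/m^2/h


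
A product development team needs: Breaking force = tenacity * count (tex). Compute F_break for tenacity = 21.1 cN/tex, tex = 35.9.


Formula: Breaking force = Tenacity * Linear density
F = 21.1 cN/tex * 35.9 tex
F = 757.49 cN

757.49 cN


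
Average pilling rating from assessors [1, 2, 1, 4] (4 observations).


Formula: Mean = sum / count
Sum = 1 + 2 + 1 + 4 = 8
Mean = 8 / 4 = 2.0

2.0


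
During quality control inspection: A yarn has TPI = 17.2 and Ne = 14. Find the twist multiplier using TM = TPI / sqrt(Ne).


Formula: TM = TPI / sqrt(Ne)
Step 1: sqrt(Ne) = sqrt(14) = 3.7417
Step 2: TM = 17.2 / 3.7417 = 4.60

4.60 TM


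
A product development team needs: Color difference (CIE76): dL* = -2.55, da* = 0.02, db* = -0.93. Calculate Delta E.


Formula: Delta E = sqrt(dL*^2 + da*^2 + db*^2)
Step 1: dL*^2 = (-2.55)^2 = 6.5025
Step 2: da*^2 = 0.02^2 = 0.0004
Step 3: db*^2 = (-0.93)^2 = 0.8649
Step 4: Sum = 6.5025 + 0.0004 + 0.8649 = 7.3678
Step 5: Delta E = sqrt(7.3678) = 2.71

2.71 Delta E


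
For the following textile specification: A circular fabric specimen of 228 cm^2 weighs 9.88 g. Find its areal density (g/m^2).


Formula: GSM = mass_g / area_m2
Step 1: Convert area: 228 cm^2 = 228 / 10000 = 0.0228 m^2
Step 2: GSM = 9.88 g / 0.0228 m^2 = 433.3 g/m^2

433.3 g/m^2


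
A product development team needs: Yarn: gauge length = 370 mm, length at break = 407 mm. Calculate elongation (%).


Formula: Elongation (%) = ((L_break - L0) / L0) * 100
Step 1: Extension = 407 - 370 = 37 mm
Step 2: Elongation = (37 / 370) * 100
Step 3: Elongation = 0.1 * 100 = 10.0%

10.0%


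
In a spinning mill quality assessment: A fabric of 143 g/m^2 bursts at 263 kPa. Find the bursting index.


Formula: Bursting Index = Bursting Strength / Fabric GSM
BI = 263 kPa / 143 g/m^2
BI = 1.839 kPa/(g/m^2)

1.839 kPa/(g/m^2)


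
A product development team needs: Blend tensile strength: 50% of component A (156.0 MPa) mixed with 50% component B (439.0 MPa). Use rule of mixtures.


Formula: Blend property = (fraction_A * property_A) + (fraction_B * property_B)
Step 1: Contribution A = 50/100 * 156.0 MPa = 78.0 MPa
Step 2: Contribution B = 50/100 * 439.0 MPa = 219.5 MPa
Step 3: Blend tensile strength = 78.0 + 219.5 = 297.5 MPa

297.5 MPa


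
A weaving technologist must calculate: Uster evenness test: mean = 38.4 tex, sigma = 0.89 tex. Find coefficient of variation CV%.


Formula: CV% = (standard deviation / mean) * 100
Step 1: Ratio = 0.89 / 38.4 = 0.023177
Step 2: CV% = 0.023177 * 100 = 2.3177% ≈ 2.3%

2.3%


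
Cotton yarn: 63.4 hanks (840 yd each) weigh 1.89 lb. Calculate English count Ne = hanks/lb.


Formula: Ne = hanks / mass_lb
Substituting: Ne = 63.4 / 1.89
Ne = 33.5

33.5 Ne


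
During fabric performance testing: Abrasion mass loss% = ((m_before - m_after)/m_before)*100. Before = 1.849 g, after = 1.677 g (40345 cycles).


Formula: Mass loss% = ((m_before - m_after) / m_before) * 100
Step 1: Mass loss = 1.849 - 1.677 = 0.172 g
Step 2: Ratio = 0.172 / 1.849 = 0.0930233
Step 3: Mass loss% = 0.0930233 * 100 = 9.30233% ≈ 9.30%

9.30%


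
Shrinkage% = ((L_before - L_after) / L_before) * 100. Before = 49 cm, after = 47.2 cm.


Formula: Shrinkage% = ((L_before - L_after) / L_before) * 100
Step 1: Shrinkage = 49 - 47.2 = 1.8 cm
Step 2: Shrinkage% = (1.8 / 49) * 100
Step 3: Shrinkage% = 0.036735 * 100 = 3.6735% ≈ 3.7%

3.7%


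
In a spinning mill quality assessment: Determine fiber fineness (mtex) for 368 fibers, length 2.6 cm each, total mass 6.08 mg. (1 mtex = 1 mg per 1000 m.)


Formula: fineness (mtex) = mass (mg) / total length (km) = (mass_mg / total_length_m) * 1000
Step 1: Convert fiber length: 2.6 cm = 0.026 m
Step 2: Total fiber length = 368 * 0.026 = 9.568 m
Step 3: Linear density = 6.08 mg / 9.568 m = 0.6355 mg/m
Step 4: fineness = 0.6355 * 1000 = 635.5 mtex

635.5 mtex


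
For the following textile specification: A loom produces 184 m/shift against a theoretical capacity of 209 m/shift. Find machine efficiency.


Formula: Efficiency% = (Actual output / Theoretical output) * 100
Efficiency% = (184 / 209) * 100
Efficiency% = 0.880383 * 100 = 88.0383% ≈ 88.0%

88.0%


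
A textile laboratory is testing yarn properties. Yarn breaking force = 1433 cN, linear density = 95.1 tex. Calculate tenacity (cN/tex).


Formula: Tenacity = Breaking force / Linear density
Tenacity = 1433 cN / 95.1 tex
Tenacity = 15.07 cN/tex

15.07 cN/tex


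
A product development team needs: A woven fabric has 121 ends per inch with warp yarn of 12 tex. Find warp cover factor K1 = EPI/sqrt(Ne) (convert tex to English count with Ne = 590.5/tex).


Formula: K1 = EPI / sqrt(Ne), with Ne = 590.5 / tex_warp
Step 1: Ne = 590.5 / 12 = 49.208
Step 2: sqrt(Ne) = sqrt(49.208) = 7.0148
Step 3: K1 = 121 / 7.0148 = 17.2

17.2


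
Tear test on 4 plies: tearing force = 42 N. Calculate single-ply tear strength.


Formula: Per-ply strength = Total force / Number of plies
Per-ply = 42 N / 4
Per-ply = 10.5 N

10.5 N


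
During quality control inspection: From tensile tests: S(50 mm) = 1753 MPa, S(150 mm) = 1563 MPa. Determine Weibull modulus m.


Formula: m = ln(L1/L2) / ln(S2/S1)
Step 1: ln(L1/L2) = ln(50/150) = -1.09861
Step 2: S2/S1 = 1563/1753 = 0.89161
Step 3: ln(S2/S1) = ln(0.89161) = -0.11473
Step 4: m = -1.09861 / -0.11473 = 9.58

9.58 (Weibull m)


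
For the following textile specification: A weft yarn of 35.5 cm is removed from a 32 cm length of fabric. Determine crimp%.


Formula: Crimp% = ((L_yarn - L_fabric) / L_fabric) * 100
Step 1: Extension = 35.5 - 32 = 3.5 cm
Step 2: Crimp% = (3.5 / 32) * 100
Step 3: Crimp% = 0.109375 * 100 = 10.9375% ≈ 10.9%

10.9%


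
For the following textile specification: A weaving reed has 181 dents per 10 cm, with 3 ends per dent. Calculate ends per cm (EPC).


Formula: EPC = (dents per 10 cm * ends per dent) / 10
Step 1: Total ends per 10 cm = 181 * 3 = 543
Step 2: EPC = 543 / 10 = 54.3 ends/cm

54.3 ends/cm


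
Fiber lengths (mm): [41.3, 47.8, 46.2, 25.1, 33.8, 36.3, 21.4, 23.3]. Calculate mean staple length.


Formula: Mean = sum of lengths / count
Sum = 41.3 + 47.8 + 46.2 + 25.1 + 33.8 + 36.3 + 21.4 + 23.3
Sum = 275.2 mm
Mean = 275.2 / 8 = 34.40 mm

34.40 mm


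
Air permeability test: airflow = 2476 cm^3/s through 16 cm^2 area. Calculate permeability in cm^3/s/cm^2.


Formula: Air Permeability = Airflow / Test Area
AP = 2476 cm^3/s / 16 cm^2
AP = 154.8 cm^3/s/cm^2

154.8 cm^3/s/cm^2


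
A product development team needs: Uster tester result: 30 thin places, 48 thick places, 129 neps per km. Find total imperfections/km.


Formula: Total = thin places + thick places + neps
Total = 30 + 48 + 129
Total = 207 imperfections/km

207 imperfections/km


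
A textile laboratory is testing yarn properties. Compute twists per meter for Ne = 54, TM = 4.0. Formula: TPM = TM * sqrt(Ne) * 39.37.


Formula: TPM = TM * sqrt(Ne) * 39.37
Step 1: sqrt(Ne) = sqrt(54) = 7.3485
Step 2: TM * sqrt(Ne) = 4.0 * 7.3485 = 29.394
Step 3: TPM = 29.394 * 39.37 = 1157 twists/m

1157 twists/m


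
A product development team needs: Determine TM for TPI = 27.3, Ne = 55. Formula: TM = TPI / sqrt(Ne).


Formula: TM = TPI / sqrt(Ne)
Step 1: sqrt(Ne) = sqrt(55) = 7.4162
Step 2: TM = 27.3 / 7.4162 = 3.68

3.68 TM


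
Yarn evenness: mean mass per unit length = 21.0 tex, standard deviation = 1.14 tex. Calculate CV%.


Formula: CV% = (standard deviation / mean) * 100
Step 1: Ratio = 1.14 / 21.0 = 0.054286
Step 2: CV% = 0.054286 * 100 = 5.4286% ≈ 5.4%

5.4%


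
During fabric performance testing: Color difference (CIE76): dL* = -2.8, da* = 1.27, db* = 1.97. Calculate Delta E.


Formula: Delta E = sqrt(dL*^2 + da*^2 + db*^2)
Step 1: dL*^2 = (-2.8)^2 = 7.84
Step 2: da*^2 = 1.27^2 = 1.6129
Step 3: db*^2 = 1.97^2 = 3.8809
Step 4: Sum = 7.84 + 1.6129 + 3.8809 = 13.3338
Step 5: Delta E = sqrt(13.3338) = 3.65

3.65 Delta E
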